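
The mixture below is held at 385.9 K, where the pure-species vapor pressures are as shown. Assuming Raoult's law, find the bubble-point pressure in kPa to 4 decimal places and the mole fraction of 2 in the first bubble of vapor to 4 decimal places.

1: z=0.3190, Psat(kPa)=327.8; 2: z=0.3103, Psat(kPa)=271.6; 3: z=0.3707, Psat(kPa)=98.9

At the bubble point ψ → 0, so ΣzᵢKᵢ = 1 with Kᵢ = Pᵢˢᵃᵗ/P ⇒ P = ΣzᵢPᵢˢᵃᵗ.
P = 0.3190·327.8 + 0.3103·271.6 + 0.3707·98.9 = 225.5079 kPa
yᵢ = zᵢPᵢˢᵃᵗ/P ⇒ y_2 = 0.3103·271.6/225.5079 = 0.3737

Pbub = 225.5079 kPa, y_2 = 0.3737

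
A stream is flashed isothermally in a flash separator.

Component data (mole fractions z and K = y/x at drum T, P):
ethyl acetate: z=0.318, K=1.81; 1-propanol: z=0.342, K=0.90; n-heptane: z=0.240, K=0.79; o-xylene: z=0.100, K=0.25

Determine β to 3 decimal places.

β = 0.387

Material balance + equilibrium reduce to Σ zᵢ(Kᵢ−1)/(1+β(Kᵢ−1)) = 0.
Check two-phase: ΣzᵢKᵢ = 1.098 > 1 and Σzᵢ/Kᵢ = 1.259 > 1, so g(0) = 0.098 > 0 and g(1) = -0.259 < 0.
Newton–Raphson from β = 0.5:
  β = 0.500: g = -0.0290, g' = -0.267 → β = 0.391
  β = 0.391: g = -0.0011, g' = -0.249 → β = 0.387
Converged at β = 0.387.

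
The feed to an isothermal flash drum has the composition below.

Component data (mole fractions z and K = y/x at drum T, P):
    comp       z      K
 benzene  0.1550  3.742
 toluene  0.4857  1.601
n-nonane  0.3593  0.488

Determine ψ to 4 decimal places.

ψ = 0.8397

Iterate (Newton) starting at ψ = 0.5:
  ψ = 0.5000: g = 0.15645, g' = -0.4812 → ψ = 0.8251
  ψ = 0.8251: g = 0.00688, g' = -0.4703 → ψ = 0.8398
  ψ = 0.8398: g = -0.00003, g' = -0.4742 → ψ = 0.8397
Converged at ψ = 0.8397.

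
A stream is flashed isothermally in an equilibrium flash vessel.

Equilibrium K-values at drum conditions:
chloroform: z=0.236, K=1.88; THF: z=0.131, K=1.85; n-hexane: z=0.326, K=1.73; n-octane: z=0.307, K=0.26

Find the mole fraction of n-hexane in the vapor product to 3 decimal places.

y_n-hexane = 0.402

Material balance + equilibrium reduce to Σ zᵢ(Kᵢ−1)/(1+ψ(Kᵢ−1)) = 0.
Feasibility: ΣzᵢKᵢ = 1.330, Σzᵢ/Kᵢ = 1.566 — both > 1, two phases present.
Newton–Raphson from ψ = 0.5:
  ψ = 0.500: g = 0.0361, g' = -0.652 → ψ = 0.555
  ψ = 0.555: g = -0.0012, g' = -0.699 → ψ = 0.554
Converged at ψ = 0.554.
Compositions from xᵢ = zᵢ/(1+ψ(Kᵢ−1)), yᵢ = Kᵢxᵢ:
  chloroform: x = 0.159, y = 0.298
  THF: x = 0.089, y = 0.165
  n-hexane: x = 0.232, y = 0.402
  n-octane: x = 0.520, y = 0.135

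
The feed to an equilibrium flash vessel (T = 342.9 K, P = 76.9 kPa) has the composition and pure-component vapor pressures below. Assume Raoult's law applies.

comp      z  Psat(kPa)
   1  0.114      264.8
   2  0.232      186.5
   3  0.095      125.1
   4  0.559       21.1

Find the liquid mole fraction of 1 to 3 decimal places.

x_1 = 0.074

Raoult's law: Kᵢ = Pᵢˢᵃᵗ/P = Pᵢˢᵃᵗ/76.9.
  K_1 = 264.8/76.9 = 3.44343, K_2 = 186.5/76.9 = 2.42523, K_3 = 125.1/76.9 = 1.62679, K_4 = 21.1/76.9 = 0.27438
Newton iteration, ψ⁰ = 0.5:
  ψ = 0.500: g = -0.2728, g' = -1.045 → ψ = 0.239
  ψ = 0.239: g = -0.0164, g' = -0.993 → ψ = 0.222
  ψ = 0.222: g = 0.0001, g' = -1.005 → ψ = 0.223
Converged at ψ = 0.223.
Compositions from xᵢ = zᵢ/(1+ψ(Kᵢ−1)), yᵢ = Kᵢxᵢ:
  1: x = 0.074, y = 0.254
  2: x = 0.176, y = 0.427
  3: x = 0.083, y = 0.136
  4: x = 0.667, y = 0.183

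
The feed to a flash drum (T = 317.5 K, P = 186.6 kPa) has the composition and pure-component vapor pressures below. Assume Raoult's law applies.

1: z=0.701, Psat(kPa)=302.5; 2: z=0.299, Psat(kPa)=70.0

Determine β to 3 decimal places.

β = 0.640

Raoult's law: Kᵢ = Pᵢˢᵃᵗ/P = Pᵢˢᵃᵗ/186.6.
  K_1 = 302.5/186.6 = 1.62111, K_2 = 70.0/186.6 = 0.37513
Material balance + equilibrium reduce to Σ zᵢ(Kᵢ−1)/(1+β(Kᵢ−1)) = 0.
g(0) = ΣzᵢKᵢ − 1 = 0.249 and g(1) = 1 − Σzᵢ/Kᵢ = -0.229, so a root lies in (0, 1).
Binary case is linear: z₁(K₁−1)(1+β(K₂−1)) + z₂(K₂−1)(1+β(K₁−1)) = 0
⇒ β = [z₁(K₁−1)+z₂(K₂−1)] / [−(K₁−1)(K₂−1)] = 0.2486/0.3881 = 0.640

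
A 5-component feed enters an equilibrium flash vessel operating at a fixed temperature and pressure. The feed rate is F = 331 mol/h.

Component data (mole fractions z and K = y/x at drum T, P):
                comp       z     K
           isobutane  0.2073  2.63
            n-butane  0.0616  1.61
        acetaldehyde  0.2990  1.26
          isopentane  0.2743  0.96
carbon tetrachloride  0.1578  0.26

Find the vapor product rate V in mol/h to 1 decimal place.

V = 229.4 mol/h

Newton–Raphson from ψ = 0.5:
  ψ = 0.5000: g = 0.08721, g' = -0.4147 → ψ = 0.7103
  ψ = 0.7103: g = -0.00903, g' = -0.5283 → ψ = 0.6932
  ψ = 0.6932: g = -0.00014, g' = -0.5120 → ψ = 0.6930
Converged at ψ = 0.6930.
Then V = ψ·F = 0.6930·331 = 229.4 mol/h and L = F − V = 101.6 mol/h.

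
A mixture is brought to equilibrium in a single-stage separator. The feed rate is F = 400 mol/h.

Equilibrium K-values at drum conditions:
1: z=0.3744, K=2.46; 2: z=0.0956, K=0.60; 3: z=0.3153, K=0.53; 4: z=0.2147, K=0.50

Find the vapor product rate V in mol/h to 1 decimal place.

V = 147.2 mol/h

Material balance + equilibrium reduce to Σ zᵢ(Kᵢ−1)/(1+ψ(Kᵢ−1)) = 0.
g(0) = ΣzᵢKᵢ − 1 = 0.2528 and g(1) = 1 − Σzᵢ/Kᵢ = -0.3358, so a root lies in (0, 1).
Newton iteration, ψ⁰ = 0.48:
  ψ = 0.4800: g = -0.05855, g' = -0.5084 → ψ = 0.3648
  ψ = 0.3648: g = 0.00171, g' = -0.5425 → ψ = 0.3680
Converged at ψ = 0.3680.
Then V = ψ·F = 0.3680·400 = 147.2 mol/h and L = F − V = 252.8 mol/h.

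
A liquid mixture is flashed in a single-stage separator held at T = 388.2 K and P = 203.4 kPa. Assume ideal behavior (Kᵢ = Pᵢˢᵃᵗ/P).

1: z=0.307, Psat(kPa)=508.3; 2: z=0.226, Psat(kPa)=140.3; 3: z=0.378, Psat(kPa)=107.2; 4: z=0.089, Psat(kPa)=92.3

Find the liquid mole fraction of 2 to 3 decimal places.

Raoult's law: Kᵢ = Pᵢˢᵃᵗ/P = Pᵢˢᵃᵗ/203.4.
  K_1 = 508.3/203.4 = 2.49902, K_2 = 140.3/203.4 = 0.68977, K_3 = 107.2/203.4 = 0.52704, K_4 = 92.3/203.4 = 0.45379
Rachford–Rice: g(ψ) = Σ zᵢ(Kᵢ−1)/(1+ψ(Kᵢ−1)) = 0.
Feasibility: ΣzᵢKᵢ = 1.163, Σzᵢ/Kᵢ = 1.364 — both > 1, two phases present.
Iterate (Newton) starting at ψ = 0.5:
  ψ = 0.500: g = -0.1210, g' = -0.451 → ψ = 0.232
  ψ = 0.232: g = 0.0095, g' = -0.547 → ψ = 0.249
Converged at ψ = 0.249.
Compositions from xᵢ = zᵢ/(1+ψ(Kᵢ−1)), yᵢ = Kᵢxᵢ:
  1: x = 0.223, y = 0.558
  2: x = 0.245, y = 0.169
  3: x = 0.429, y = 0.226
  4: x = 0.103, y = 0.047

x_2 = 0.245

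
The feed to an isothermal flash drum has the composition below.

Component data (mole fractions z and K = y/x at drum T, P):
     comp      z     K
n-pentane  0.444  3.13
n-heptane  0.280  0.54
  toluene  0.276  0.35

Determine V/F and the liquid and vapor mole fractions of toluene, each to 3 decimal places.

Material balance + equilibrium reduce to Σ zᵢ(Kᵢ−1)/(1+V/F(Kᵢ−1)) = 0.
g(0) = ΣzᵢKᵢ − 1 = 0.638 and g(1) = 1 − Σzᵢ/Kᵢ = -0.449, so a root lies in (0, 1).
Newton–Raphson from V/F = 0.5:
  V/F = 0.500: g = 0.0249, g' = -0.828 → V/F = 0.530
Converged at V/F = 0.530.
Compositions from xᵢ = zᵢ/(1+V/F(Kᵢ−1)), yᵢ = Kᵢxᵢ:
  n-pentane: x = 0.209, y = 0.653
  n-heptane: x = 0.370, y = 0.200
  toluene: x = 0.421, y = 0.147

V/F = 0.530, x_toluene = 0.421, y_toluene = 0.147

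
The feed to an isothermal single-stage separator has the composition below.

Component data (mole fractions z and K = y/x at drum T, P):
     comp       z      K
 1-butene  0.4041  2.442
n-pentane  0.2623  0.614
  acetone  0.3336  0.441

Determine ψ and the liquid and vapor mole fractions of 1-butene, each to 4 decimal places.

Material balance + equilibrium reduce to Σ zᵢ(Kᵢ−1)/(1+ψ(Kᵢ−1)) = 0.
Check two-phase: ΣzᵢKᵢ = 1.2950 > 1 and Σzᵢ/Kᵢ = 1.3491 > 1, so g(0) = 0.2950 > 0 and g(1) = -0.3491 < 0.
Iterate (Newton) starting at ψ = 0.59:
  ψ = 0.5900: g = -0.09451, g' = -0.5429 → ψ = 0.4159
  ψ = 0.4159: g = 0.00066, g' = -0.5608 → ψ = 0.4171
Converged at ψ = 0.4171.
Compositions from xᵢ = zᵢ/(1+ψ(Kᵢ−1)), yᵢ = Kᵢxᵢ:
  1-butene: x = 0.2523, y = 0.6162
  n-pentane: x = 0.3126, y = 0.1920
  acetone: x = 0.4350, y = 0.1918

ψ = 0.4171, x_1-butene = 0.2523, y_1-butene = 0.6162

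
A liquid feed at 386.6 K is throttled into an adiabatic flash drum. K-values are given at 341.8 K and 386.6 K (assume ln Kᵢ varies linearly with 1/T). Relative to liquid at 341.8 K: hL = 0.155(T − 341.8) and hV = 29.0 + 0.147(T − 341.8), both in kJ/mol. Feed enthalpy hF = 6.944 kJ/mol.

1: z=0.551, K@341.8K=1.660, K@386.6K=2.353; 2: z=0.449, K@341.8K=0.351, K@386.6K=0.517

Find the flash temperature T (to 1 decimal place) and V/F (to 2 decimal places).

Adiabatic flash: solve Rachford–Rice at each trial T, then check hF = ψ·hV(T) + (1−ψ)·hL(T).
  T = 341.8 K: K = (1.660, 0.351), RR gives ψ = 0.169, H_out = 4.892 kJ/mol
  T = 386.6 K: K = (2.353, 0.517), RR gives ψ = 0.809, H_out = 30.113 kJ/mol
  T = 364.2 K: K = (1.998, 0.431), RR gives ψ = 0.518, H_out = 18.415 kJ/mol
  T = 353.0 K: K = (1.826, 0.390), RR gives ψ = 0.360, H_out = 12.153 kJ/mol
  T = 347.4 K: K = (1.743, 0.370), RR gives ψ = 0.271, H_out = 8.701 kJ/mol
  T = 344.6 K: K = (1.701, 0.361), RR gives ψ = 0.221, H_out = 6.850 kJ/mol
  T = 346.0 K: K = (1.722, 0.366), RR gives ψ = 0.246, H_out = 7.788 kJ/mol
Linear interpolation between T = 344.6 (H_out = 6.850) and T = 346.0 (H_out = 7.788) on hF = 6.944 gives T ≈ 344.7 K, at which ψ = 0.22.

T = 344.7 K, V/F = 0.22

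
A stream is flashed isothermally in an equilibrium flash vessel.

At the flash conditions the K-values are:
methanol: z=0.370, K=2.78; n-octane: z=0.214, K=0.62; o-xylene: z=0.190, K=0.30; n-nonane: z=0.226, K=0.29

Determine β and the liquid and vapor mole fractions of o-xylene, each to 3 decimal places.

β = 0.261, x_o-xylene = 0.232, y_o-xylene = 0.070

Material balance + equilibrium reduce to Σ zᵢ(Kᵢ−1)/(1+β(Kᵢ−1)) = 0.
Check two-phase: ΣzᵢKᵢ = 1.284 > 1 and Σzᵢ/Kᵢ = 1.891 > 1, so g(0) = 0.284 > 0 and g(1) = -0.891 < 0.
Newton iteration, β⁰ = 0.5:
  β = 0.500: g = -0.2053, g' = -0.869 → β = 0.264
  β = 0.264: g = -0.0028, g' = -0.893 → β = 0.261
Converged at β = 0.261.
Compositions from xᵢ = zᵢ/(1+β(Kᵢ−1)), yᵢ = Kᵢxᵢ:
  methanol: x = 0.253, y = 0.703
  n-octane: x = 0.238, y = 0.147
  o-xylene: x = 0.232, y = 0.070
  n-nonane: x = 0.277, y = 0.080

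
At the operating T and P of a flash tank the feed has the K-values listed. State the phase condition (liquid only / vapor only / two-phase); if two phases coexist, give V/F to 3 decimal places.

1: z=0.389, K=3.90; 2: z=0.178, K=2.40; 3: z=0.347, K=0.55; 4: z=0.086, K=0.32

two-phase, V/F = 0.912

ΣzᵢKᵢ = 2.163; Σzᵢ/Kᵢ = 1.074.
Both exceed 1, so a two-phase solution exists.
Rachford–Rice: g(ψ) = Σ zᵢ(Kᵢ−1)/(1+ψ(Kᵢ−1)) = 0.
Iterate (Newton) starting at ψ = 0.64:
  ψ = 0.640: g = 0.2036, g' = -0.761 → ψ = 0.907
  ψ = 0.907: g = 0.0038, g' = -0.788 → ψ = 0.912
Converged at ψ = 0.912.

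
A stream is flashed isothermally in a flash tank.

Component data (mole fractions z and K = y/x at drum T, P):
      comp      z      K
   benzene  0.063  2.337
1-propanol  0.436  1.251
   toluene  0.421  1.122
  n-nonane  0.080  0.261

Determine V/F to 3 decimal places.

Newton iteration, V/F⁰ = 0.35:
  V/F = 0.350: g = 0.1275, g' = -0.161 → V/F = 1.000
  V/F = 1.000: g = -0.0572, g' = -0.684 → V/F = 0.916
  V/F = 0.916: g = -0.0101, g' = -0.465 → V/F = 0.895
  V/F = 0.895: g = -0.0004, g' = -0.427 → V/F = 0.894
Converged at V/F = 0.894.

V/F = 0.894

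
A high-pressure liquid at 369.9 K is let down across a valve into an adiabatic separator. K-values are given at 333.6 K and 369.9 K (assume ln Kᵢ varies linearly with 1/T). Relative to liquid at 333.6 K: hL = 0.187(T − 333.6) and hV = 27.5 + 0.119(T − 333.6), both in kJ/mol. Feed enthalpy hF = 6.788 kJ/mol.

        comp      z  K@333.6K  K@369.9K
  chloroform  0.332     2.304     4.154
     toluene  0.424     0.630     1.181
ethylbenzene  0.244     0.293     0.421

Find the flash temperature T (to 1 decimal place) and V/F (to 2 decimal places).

T = 336.4 K, V/F = 0.23

Adiabatic flash: solve Rachford–Rice at each trial T, then check hF = ψ·hV(T) + (1−ψ)·hL(T).
  T = 333.6 K: K = (2.304, 0.630, 0.293), RR gives ψ = 0.155, H_out = 4.261 kJ/mol
  T = 369.9 K: K = (4.154, 1.181, 0.421), RR gives ψ = 0.972, H_out = 31.106 kJ/mol
  T = 351.8 K: K = (3.144, 0.877, 0.355), RR gives ψ = 0.597, H_out = 19.081 kJ/mol
  T = 342.7 K: K = (2.702, 0.747, 0.323), RR gives ψ = 0.383, H_out = 12.011 kJ/mol
  T = 338.1 K: K = (2.496, 0.686, 0.308), RR gives ψ = 0.271, H_out = 8.209 kJ/mol
  T = 335.9 K: K = (2.401, 0.658, 0.301), RR gives ψ = 0.215, H_out = 6.314 kJ/mol
  T = 337.0 K: K = (2.448, 0.672, 0.304), RR gives ψ = 0.243, H_out = 7.269 kJ/mol
Linear interpolation between T = 335.9 (H_out = 6.314) and T = 337.0 (H_out = 7.269) on hF = 6.788 gives T ≈ 336.4 K, at which ψ = 0.23.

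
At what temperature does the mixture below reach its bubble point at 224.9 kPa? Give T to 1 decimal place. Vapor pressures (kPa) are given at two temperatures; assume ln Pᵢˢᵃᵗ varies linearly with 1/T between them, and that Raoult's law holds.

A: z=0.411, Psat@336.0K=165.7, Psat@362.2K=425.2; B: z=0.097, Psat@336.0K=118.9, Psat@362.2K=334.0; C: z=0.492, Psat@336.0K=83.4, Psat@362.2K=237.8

T = 352.1 K

Bubble-point temperature: ΣzᵢPᵢˢᵃᵗ(T) = P. Interpolate ln Pᵢˢᵃᵗ = aᵢ + bᵢ/T.
  T = 336.0 K: ΣzᵢPᵢˢᵃᵗ = 120.67 kPa
  T = 362.2 K: ΣzᵢPᵢˢᵃᵗ = 324.15 kPa
  T = 349.1 K: ΣzᵢPᵢˢᵃᵗ = 201.41 kPa
  T = 355.6 K: ΣzᵢPᵢˢᵃᵗ = 256.15 kPa
  T = 352.4 K: ΣzᵢPᵢˢᵃᵗ = 227.81 kPa
  T = 350.8 K: ΣzᵢPᵢˢᵃᵗ = 214.66 kPa
  T = 351.6 K: ΣzᵢPᵢˢᵃᵗ = 221.15 kPa
Interpolating between 351.6 K and 352.4 K gives T ≈ 352.1 K.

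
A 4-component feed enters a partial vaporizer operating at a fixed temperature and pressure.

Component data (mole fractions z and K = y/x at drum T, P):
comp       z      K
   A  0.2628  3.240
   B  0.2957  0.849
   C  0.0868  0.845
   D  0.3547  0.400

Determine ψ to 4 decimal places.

Let ψ = V/F and solve Σ zᵢ(Kᵢ−1)/(1+ψ(Kᵢ−1)) = 0.
Feasibility: ΣzᵢKᵢ = 1.3177, Σzᵢ/Kᵢ = 1.4189 — both > 1, two phases present.
Newton–Raphson from ψ = 0.5:
  ψ = 0.5000: g = -0.08923, g' = -0.5643 → ψ = 0.3419
  ψ = 0.3419: g = 0.00435, g' = -0.6348 → ψ = 0.3487
Converged at ψ = 0.3487.

ψ = 0.3487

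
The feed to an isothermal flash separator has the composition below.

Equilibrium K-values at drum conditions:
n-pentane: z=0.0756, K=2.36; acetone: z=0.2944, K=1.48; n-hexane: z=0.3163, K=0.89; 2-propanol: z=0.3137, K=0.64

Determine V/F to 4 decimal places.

Rachford–Rice: g(V/F) = Σ zᵢ(Kᵢ−1)/(1+V/F(Kᵢ−1)) = 0.
g(0) = ΣzᵢKᵢ − 1 = 0.0964 and g(1) = 1 − Σzᵢ/Kᵢ = -0.0765, so a root lies in (0, 1).
Newton–Raphson from V/F = 0.5:
  V/F = 0.5000: g = 0.00062, g' = -0.1584 → V/F = 0.5039
Converged at V/F = 0.5039.

V/F = 0.5039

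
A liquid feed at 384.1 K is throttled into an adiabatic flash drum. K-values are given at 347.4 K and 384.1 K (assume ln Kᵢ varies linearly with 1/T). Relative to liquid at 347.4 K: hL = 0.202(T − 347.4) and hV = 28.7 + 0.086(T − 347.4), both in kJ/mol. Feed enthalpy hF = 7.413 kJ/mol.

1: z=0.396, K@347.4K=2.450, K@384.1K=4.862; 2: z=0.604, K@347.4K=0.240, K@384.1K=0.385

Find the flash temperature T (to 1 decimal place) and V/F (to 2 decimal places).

Adiabatic flash: solve Rachford–Rice at each trial T, then check hF = ψ·hV(T) + (1−ψ)·hL(T).
  T = 347.4 K: K = (2.450, 0.240), RR gives ψ = 0.105, H_out = 2.999 kJ/mol
  T = 384.1 K: K = (4.862, 0.385), RR gives ψ = 0.488, H_out = 19.329 kJ/mol
  T = 365.8 K: K = (3.514, 0.308), RR gives ψ = 0.332, H_out = 12.533 kJ/mol
  T = 356.6 K: K = (2.948, 0.273), RR gives ψ = 0.234, H_out = 8.336 kJ/mol
  T = 352.0 K: K = (2.691, 0.256), RR gives ψ = 0.175, H_out = 5.859 kJ/mol
  T = 354.3 K: K = (2.817, 0.264), RR gives ψ = 0.206, H_out = 7.138 kJ/mol
Linear interpolation between T = 354.3 (H_out = 7.138) and T = 356.6 (H_out = 8.336) on hF = 7.413 gives T ≈ 354.8 K, at which ψ = 0.21.

T = 354.8 K, V/F = 0.21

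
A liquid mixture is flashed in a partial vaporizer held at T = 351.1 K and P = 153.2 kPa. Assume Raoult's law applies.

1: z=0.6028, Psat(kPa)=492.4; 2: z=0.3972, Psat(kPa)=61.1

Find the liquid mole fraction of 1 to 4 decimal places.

x_1 = 0.2135

Raoult's law: Kᵢ = Pᵢˢᵃᵗ/P = Pᵢˢᵃᵗ/153.2.
  K_1 = 492.4/153.2 = 3.214099, K_2 = 61.1/153.2 = 0.398825
Rachford–Rice: g(ψ) = Σ zᵢ(Kᵢ−1)/(1+ψ(Kᵢ−1)) = 0.
Check two-phase: ΣzᵢKᵢ = 2.0959 > 1 and Σzᵢ/Kᵢ = 1.1835 > 1, so g(0) = 1.0959 > 0 and g(1) = -0.1835 < 0.
Newton iteration, ψ⁰ = 0.47:
  ψ = 0.4700: g = 0.32122, g' = -0.9885 → ψ = 0.7949
  ψ = 0.7949: g = 0.02620, g' = -0.9145 → ψ = 0.8236
  ψ = 0.8236: g = -0.00027, g' = -0.9338 → ψ = 0.8233
Converged at ψ = 0.8233.
Compositions from xᵢ = zᵢ/(1+ψ(Kᵢ−1)), yᵢ = Kᵢxᵢ:
  1: x = 0.2135, y = 0.6863
  2: x = 0.7865, y = 0.3137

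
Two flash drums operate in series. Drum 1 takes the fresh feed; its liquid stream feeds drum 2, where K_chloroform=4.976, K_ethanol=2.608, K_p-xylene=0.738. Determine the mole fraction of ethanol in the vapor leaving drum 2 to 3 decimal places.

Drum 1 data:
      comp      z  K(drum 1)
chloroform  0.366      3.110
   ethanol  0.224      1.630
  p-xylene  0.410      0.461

Drum 1:
Newton–Raphson from ψ₁ = 0.5:
  ψ₁ = 0.500: g = 0.1806, g' = -0.660 → ψ₁ = 0.773
  ψ₁ = 0.773: g = 0.0093, g' = -0.626 → ψ₁ = 0.788
Converged at ψ₁ = 0.788.
Drum-1 compositions:
  chloroform: x = 0.137, y = 0.427
  ethanol: x = 0.150, y = 0.244
  p-xylene: x = 0.713, y = 0.329
Drum-2 feed = drum-1 liquid: z₂ = (0.1374, 0.1497, 0.7129).
Drum 2:
Newton iteration, ψ₂⁰ = 0.5:
  ψ₂ = 0.500: g = 0.1013, g' = -0.427 → ψ₂ = 0.737
  ψ₂ = 0.737: g = 0.0176, g' = -0.297 → ψ₂ = 0.797
  ψ₂ = 0.797: g = 0.0006, g' = -0.278 → ψ₂ = 0.799
Converged at ψ₂ = 0.799.
  chloroform: x = 0.033, y = 0.164
  ethanol: x = 0.066, y = 0.171
  p-xylene: x = 0.902, y = 0.665

y_ethanol (drum 2) = 0.171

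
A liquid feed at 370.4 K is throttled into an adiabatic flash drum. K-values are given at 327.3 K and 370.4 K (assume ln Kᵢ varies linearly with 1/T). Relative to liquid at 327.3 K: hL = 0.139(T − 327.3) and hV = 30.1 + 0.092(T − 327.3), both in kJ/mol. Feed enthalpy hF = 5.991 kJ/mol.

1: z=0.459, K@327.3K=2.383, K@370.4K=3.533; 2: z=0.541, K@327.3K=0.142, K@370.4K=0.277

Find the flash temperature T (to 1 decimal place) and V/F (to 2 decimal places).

Adiabatic flash: solve Rachford–Rice at each trial T, then check hF = ψ·hV(T) + (1−ψ)·hL(T).
  T = 327.3 K: K = (2.383, 0.142), RR gives ψ = 0.144, H_out = 4.328 kJ/mol
  T = 370.4 K: K = (3.533, 0.277), RR gives ψ = 0.421, H_out = 17.818 kJ/mol
  T = 348.9 K: K = (2.938, 0.203), RR gives ψ = 0.297, H_out = 11.627 kJ/mol
  T = 338.1 K: K = (2.655, 0.171), RR gives ψ = 0.227, H_out = 8.205 kJ/mol
  T = 332.7 K: K = (2.518, 0.156), RR gives ψ = 0.187, H_out = 6.340 kJ/mol
  T = 330.0 K: K = (2.450, 0.149), RR gives ψ = 0.166, H_out = 5.355 kJ/mol
  T = 331.4 K: K = (2.485, 0.152), RR gives ψ = 0.177, H_out = 5.870 kJ/mol
Linear interpolation between T = 331.4 (H_out = 5.870) and T = 332.7 (H_out = 6.340) on hF = 5.991 gives T ≈ 331.7 K, at which ψ = 0.18.

T = 331.7 K, V/F = 0.18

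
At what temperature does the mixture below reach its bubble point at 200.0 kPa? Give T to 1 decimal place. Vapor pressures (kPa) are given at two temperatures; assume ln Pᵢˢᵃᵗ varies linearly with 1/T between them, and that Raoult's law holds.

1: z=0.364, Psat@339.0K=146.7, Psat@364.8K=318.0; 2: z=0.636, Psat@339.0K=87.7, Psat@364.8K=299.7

Bubble-point temperature: ΣzᵢPᵢˢᵃᵗ(T) = P. Interpolate ln Pᵢˢᵃᵗ = aᵢ + bᵢ/T.
  T = 339.0 K: ΣzᵢPᵢˢᵃᵗ = 109.18 kPa
  T = 364.8 K: ΣzᵢPᵢˢᵃᵗ = 306.36 kPa
  T = 351.9 K: ΣzᵢPᵢˢᵃᵗ = 185.20 kPa
  T = 358.4 K: ΣzᵢPᵢˢᵃᵗ = 239.40 kPa
  T = 355.1 K: ΣzᵢPᵢˢᵃᵗ = 210.31 kPa
  T = 353.5 K: ΣzᵢPᵢˢᵃᵗ = 197.40 kPa
Interpolating between 353.5 K and 355.1 K gives T ≈ 353.8 K.

T = 353.8 K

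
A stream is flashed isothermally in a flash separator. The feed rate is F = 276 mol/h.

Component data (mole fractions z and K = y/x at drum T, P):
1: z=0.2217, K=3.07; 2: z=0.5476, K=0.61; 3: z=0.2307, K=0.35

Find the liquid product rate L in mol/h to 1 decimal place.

Rachford–Rice: g(ψ) = Σ zᵢ(Kᵢ−1)/(1+ψ(Kᵢ−1)) = 0.
Check two-phase: ΣzᵢKᵢ = 1.0954 > 1 and Σzᵢ/Kᵢ = 1.6291 > 1, so g(0) = 0.0954 > 0 and g(1) = -0.6291 < 0.
Iterate (Newton) starting at ψ = 0.49:
  ψ = 0.4900: g = -0.25622, g' = -0.5713 → ψ = 0.0415
  ψ = 0.0415: g = 0.05143, g' = -0.9946 → ψ = 0.0932
  ψ = 0.0932: g = 0.00345, g' = -0.8677 → ψ = 0.0972
Converged at ψ = 0.0972.
Then V = ψ·F = 0.0972·276 = 26.8 mol/h and L = F − V = 249.2 mol/h.

L = 249.2 mol/h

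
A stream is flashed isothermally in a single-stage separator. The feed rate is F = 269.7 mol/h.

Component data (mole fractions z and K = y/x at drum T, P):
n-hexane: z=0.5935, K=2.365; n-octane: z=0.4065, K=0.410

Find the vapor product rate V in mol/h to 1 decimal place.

V = 191.0 mol/h

Material balance + equilibrium reduce to Σ zᵢ(Kᵢ−1)/(1+V/F(Kᵢ−1)) = 0.
Feasibility: ΣzᵢKᵢ = 1.5703, Σzᵢ/Kᵢ = 1.2424 — both > 1, two phases present.
Binary case is linear: z₁(K₁−1)(1+V/F(K₂−1)) + z₂(K₂−1)(1+V/F(K₁−1)) = 0
⇒ V/F = [z₁(K₁−1)+z₂(K₂−1)] / [−(K₁−1)(K₂−1)] = 0.57029/0.80535 = 0.7081
Then V = V/F·F = 0.7081·269.7 = 191.0 mol/h and L = F − V = 78.7 mol/h.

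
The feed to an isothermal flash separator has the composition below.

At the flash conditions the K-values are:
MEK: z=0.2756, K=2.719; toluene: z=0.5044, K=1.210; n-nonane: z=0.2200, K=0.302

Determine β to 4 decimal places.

β = 0.7118

Material balance + equilibrium reduce to Σ zᵢ(Kᵢ−1)/(1+β(Kᵢ−1)) = 0.
Feasibility: ΣzᵢKᵢ = 1.4261, Σzᵢ/Kᵢ = 1.2467 — both > 1, two phases present.
Iterate (Newton) starting at β = 0.47:
  β = 0.4700: g = 0.12992, g' = -0.5050 → β = 0.7273
  β = 0.7273: g = -0.00946, g' = -0.6197 → β = 0.7120
  β = 0.7120: g = -0.00011, g' = -0.6051 → β = 0.7118
Converged at β = 0.7118.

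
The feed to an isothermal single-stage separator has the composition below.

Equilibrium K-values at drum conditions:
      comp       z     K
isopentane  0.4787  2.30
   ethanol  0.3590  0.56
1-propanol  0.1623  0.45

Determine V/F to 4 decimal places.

V/F = 0.6036

Newton–Raphson from V/F = 0.57:
  V/F = 0.5700: g = 0.01658, g' = -0.4949 → V/F = 0.6035
  V/F = 0.6035: g = 0.00004, g' = -0.4929 → V/F = 0.6036
Converged at V/F = 0.6036.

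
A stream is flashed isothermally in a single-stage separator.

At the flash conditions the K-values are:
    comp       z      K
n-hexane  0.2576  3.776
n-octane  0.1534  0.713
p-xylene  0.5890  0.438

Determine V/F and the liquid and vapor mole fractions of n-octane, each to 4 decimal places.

V/F = 0.2392, x_n-octane = 0.1647, y_n-octane = 0.1174

Material balance + equilibrium reduce to Σ zᵢ(Kᵢ−1)/(1+V/F(Kᵢ−1)) = 0.
g(0) = ΣzᵢKᵢ − 1 = 0.3401 and g(1) = 1 − Σzᵢ/Kᵢ = -0.6281, so a root lies in (0, 1).
Newton iteration, V/F⁰ = 0.5:
  V/F = 0.5000: g = -0.21233, g' = -0.7252 → V/F = 0.2072
  V/F = 0.2072: g = 0.03252, g' = -1.0526 → V/F = 0.2381
  V/F = 0.2381: g = 0.00112, g' = -0.9821 → V/F = 0.2392
Converged at V/F = 0.2392.
Compositions from xᵢ = zᵢ/(1+V/F(Kᵢ−1)), yᵢ = Kᵢxᵢ:
  n-hexane: x = 0.1548, y = 0.5845
  n-octane: x = 0.1647, y = 0.1174
  p-xylene: x = 0.6805, y = 0.2981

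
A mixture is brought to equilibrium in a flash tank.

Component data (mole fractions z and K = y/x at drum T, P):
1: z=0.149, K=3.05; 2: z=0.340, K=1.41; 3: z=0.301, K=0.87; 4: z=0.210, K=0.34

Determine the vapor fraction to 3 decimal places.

ψ = 0.544

Let ψ = V/F and solve Σ zᵢ(Kᵢ−1)/(1+ψ(Kᵢ−1)) = 0.
g(0) = ΣzᵢKᵢ − 1 = 0.267 and g(1) = 1 − Σzᵢ/Kᵢ = -0.254, so a root lies in (0, 1).
Iterate (Newton) starting at ψ = 0.34:
  ψ = 0.340: g = 0.0827, g' = -0.419 → ψ = 0.537
  ψ = 0.537: g = 0.0027, g' = -0.406 → ψ = 0.544
Converged at ψ = 0.544.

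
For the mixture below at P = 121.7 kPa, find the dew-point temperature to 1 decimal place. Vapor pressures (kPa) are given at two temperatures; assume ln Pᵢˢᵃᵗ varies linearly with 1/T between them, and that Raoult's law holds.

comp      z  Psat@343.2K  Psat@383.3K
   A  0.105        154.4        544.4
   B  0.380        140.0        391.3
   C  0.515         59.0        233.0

T = 354.4 K

Dew-point temperature: Σzᵢ·P/Pᵢˢᵃᵗ(T) = 1. Interpolate ln Pᵢˢᵃᵗ = aᵢ + bᵢ/T.
  T = 343.2 K: ΣzᵢP/Pᵢˢᵃᵗ = 1.4754
  T = 383.3 K: ΣzᵢP/Pᵢˢᵃᵗ = 0.4107
  T = 363.2 K: ΣzᵢP/Pᵢˢᵃᵗ = 0.7505
  T = 353.2 K: ΣzᵢP/Pᵢˢᵃᵗ = 1.0415
  T = 358.2 K: ΣzᵢP/Pᵢˢᵃᵗ = 0.8819
  T = 355.7 K: ΣzᵢP/Pᵢˢᵃᵗ = 0.9578
Interpolating between 353.2 K and 355.7 K gives T ≈ 354.4 K.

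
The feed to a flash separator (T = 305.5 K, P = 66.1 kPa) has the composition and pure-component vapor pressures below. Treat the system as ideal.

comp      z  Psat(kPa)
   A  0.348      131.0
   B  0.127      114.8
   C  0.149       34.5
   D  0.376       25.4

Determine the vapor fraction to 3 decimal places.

ψ = 0.248

Raoult's law: Kᵢ = Pᵢˢᵃᵗ/P = Pᵢˢᵃᵗ/66.1.
  K_A = 131.0/66.1 = 1.98185, K_B = 114.8/66.1 = 1.73676, K_C = 34.5/66.1 = 0.52194, K_D = 25.4/66.1 = 0.38427
Iterate (Newton) starting at ψ = 0.33:
  ψ = 0.330: g = -0.0418, g' = -0.509 → ψ = 0.248
Converged at ψ = 0.248.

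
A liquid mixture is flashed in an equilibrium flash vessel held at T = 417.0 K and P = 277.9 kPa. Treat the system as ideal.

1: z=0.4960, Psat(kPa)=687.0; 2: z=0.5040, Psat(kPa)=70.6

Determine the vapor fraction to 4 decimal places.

Raoult's law: Kᵢ = Pᵢˢᵃᵗ/P = Pᵢˢᵃᵗ/277.9.
  K_1 = 687.0/277.9 = 2.472112, K_2 = 70.6/277.9 = 0.254048
Rachford–Rice: g(ψ) = Σ zᵢ(Kᵢ−1)/(1+ψ(Kᵢ−1)) = 0.
Check two-phase: ΣzᵢKᵢ = 1.3542 > 1 and Σzᵢ/Kᵢ = 2.1845 > 1, so g(0) = 0.3542 > 0 and g(1) = -1.1845 < 0.
Binary case is linear: z₁(K₁−1)(1+ψ(K₂−1)) + z₂(K₂−1)(1+ψ(K₁−1)) = 0
⇒ ψ = [z₁(K₁−1)+z₂(K₂−1)] / [−(K₁−1)(K₂−1)] = 0.35421/1.09812 = 0.3226

ψ = 0.3226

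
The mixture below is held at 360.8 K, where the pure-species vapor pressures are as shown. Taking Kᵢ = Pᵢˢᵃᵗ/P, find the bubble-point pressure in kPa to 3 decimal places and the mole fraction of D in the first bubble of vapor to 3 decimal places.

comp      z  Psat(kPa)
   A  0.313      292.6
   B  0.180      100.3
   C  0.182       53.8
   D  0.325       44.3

At the bubble point ψ → 0, so ΣzᵢKᵢ = 1 with Kᵢ = Pᵢˢᵃᵗ/P ⇒ P = ΣzᵢPᵢˢᵃᵗ.
P = 0.313·292.6 + 0.180·100.3 + 0.182·53.8 + 0.325·44.3 = 133.827 kPa
yᵢ = zᵢPᵢˢᵃᵗ/P ⇒ y_D = 0.325·44.3/133.827 = 0.108

Pbub = 133.827 kPa, y_D = 0.108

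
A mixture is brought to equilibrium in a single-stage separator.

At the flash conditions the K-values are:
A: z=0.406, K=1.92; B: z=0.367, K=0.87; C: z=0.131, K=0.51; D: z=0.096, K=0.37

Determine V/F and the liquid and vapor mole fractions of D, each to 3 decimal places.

Rachford–Rice: g(V/F) = Σ zᵢ(Kᵢ−1)/(1+V/F(Kᵢ−1)) = 0.
g(0) = ΣzᵢKᵢ − 1 = 0.201 and g(1) = 1 − Σzᵢ/Kᵢ = -0.150, so a root lies in (0, 1).
Newton–Raphson from V/F = 0.5:
  V/F = 0.500: g = 0.0315, g' = -0.305 → V/F = 0.603
  V/F = 0.603: g = -0.0003, g' = -0.312 → V/F = 0.602
Converged at V/F = 0.602.
Compositions from xᵢ = zᵢ/(1+V/F(Kᵢ−1)), yᵢ = Kᵢxᵢ:
  A: x = 0.261, y = 0.502
  B: x = 0.398, y = 0.346
  C: x = 0.186, y = 0.095
  D: x = 0.155, y = 0.057

V/F = 0.602, x_D = 0.155, y_D = 0.057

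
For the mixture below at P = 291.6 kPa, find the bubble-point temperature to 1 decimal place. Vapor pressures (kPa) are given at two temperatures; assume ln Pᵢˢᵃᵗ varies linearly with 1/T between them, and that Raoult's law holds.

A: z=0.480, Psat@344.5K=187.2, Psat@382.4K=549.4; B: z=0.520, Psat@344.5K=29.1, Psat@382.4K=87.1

Bubble-point temperature: ΣzᵢPᵢˢᵃᵗ(T) = P. Interpolate ln Pᵢˢᵃᵗ = aᵢ + bᵢ/T.
  T = 344.5 K: ΣzᵢPᵢˢᵃᵗ = 104.99 kPa
  T = 382.4 K: ΣzᵢPᵢˢᵃᵗ = 309.00 kPa
  T = 363.4 K: ΣzᵢPᵢˢᵃᵗ = 184.99 kPa
  T = 372.9 K: ΣzᵢPᵢˢᵃᵗ = 240.66 kPa
  T = 377.6 K: ΣzᵢPᵢˢᵃᵗ = 272.77 kPa
  T = 380.0 K: ΣzᵢPᵢˢᵃᵗ = 290.43 kPa
Interpolating between 380.0 K and 382.4 K gives T ≈ 380.2 K.

T = 380.2 K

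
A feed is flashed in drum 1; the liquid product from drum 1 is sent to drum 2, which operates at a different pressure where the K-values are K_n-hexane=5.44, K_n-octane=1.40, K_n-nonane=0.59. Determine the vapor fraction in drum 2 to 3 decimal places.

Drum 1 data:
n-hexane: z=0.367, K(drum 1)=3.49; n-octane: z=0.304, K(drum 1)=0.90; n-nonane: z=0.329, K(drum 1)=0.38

V/F (drum 2) = 0.580

Drum 1:
Let ψ₁ = V/F and solve Σ zᵢ(Kᵢ−1)/(1+ψ₁(Kᵢ−1)) = 0.
g(0) = ΣzᵢKᵢ − 1 = 0.679 and g(1) = 1 − Σzᵢ/Kᵢ = -0.309, so a root lies in (0, 1).
Newton–Raphson from ψ₁ = 0.64:
  ψ₁ = 0.640: g = -0.0183, g' = -0.689 → ψ₁ = 0.613
Converged at ψ₁ = 0.613.
Drum-1 compositions:
  n-hexane: x = 0.145, y = 0.507
  n-octane: x = 0.324, y = 0.291
  n-nonane: x = 0.531, y = 0.202
Drum-2 feed = drum-1 liquid: z₂ = (0.1452, 0.3239, 0.5309).
Drum 2:
Material balance + equilibrium reduce to Σ zᵢ(Kᵢ−1)/(1+ψ₂(Kᵢ−1)) = 0.
Feasibility: ΣzᵢKᵢ = 1.557, Σzᵢ/Kᵢ = 1.158 — both > 1, two phases present.
Newton iteration, ψ₂⁰ = 0.69:
  ψ₂ = 0.690: g = -0.0434, g' = -0.379 → ψ₂ = 0.575
  ψ₂ = 0.575: g = 0.0018, g' = -0.414 → ψ₂ = 0.580
Converged at ψ₂ = 0.580.
  n-hexane: x = 0.041, y = 0.221
  n-octane: x = 0.263, y = 0.368
  n-nonane: x = 0.696, y = 0.411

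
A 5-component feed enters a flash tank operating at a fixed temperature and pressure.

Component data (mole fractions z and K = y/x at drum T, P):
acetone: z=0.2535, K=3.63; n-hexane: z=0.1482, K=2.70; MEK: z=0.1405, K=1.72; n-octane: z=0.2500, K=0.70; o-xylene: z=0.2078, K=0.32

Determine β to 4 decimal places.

Iterate (Newton) starting at β = 0.51:
  β = 0.5100: g = 0.18882, g' = -0.7383 → β = 0.7658
  β = 0.7658: g = 0.00368, g' = -0.7603 → β = 0.7706
Converged at β = 0.7706.

β = 0.7706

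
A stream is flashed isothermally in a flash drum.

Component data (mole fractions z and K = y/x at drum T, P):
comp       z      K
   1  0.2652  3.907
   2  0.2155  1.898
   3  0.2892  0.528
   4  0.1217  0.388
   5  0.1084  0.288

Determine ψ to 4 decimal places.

Material balance + equilibrium reduce to Σ zᵢ(Kᵢ−1)/(1+ψ(Kᵢ−1)) = 0.
Check two-phase: ΣzᵢKᵢ = 1.6763 > 1 and Σzᵢ/Kᵢ = 1.4192 > 1, so g(0) = 0.6763 > 0 and g(1) = -0.4192 < 0.
Newton iteration, ψ⁰ = 0.5:
  ψ = 0.5000: g = 0.04194, g' = -0.7926 → ψ = 0.5529
  ψ = 0.5529: g = 0.00042, g' = -0.7788 → ψ = 0.5535
Converged at ψ = 0.5535.

ψ = 0.5535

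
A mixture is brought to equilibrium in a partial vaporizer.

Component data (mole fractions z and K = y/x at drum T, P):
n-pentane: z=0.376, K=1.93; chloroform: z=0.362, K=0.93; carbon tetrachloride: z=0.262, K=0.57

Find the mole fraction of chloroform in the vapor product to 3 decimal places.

Rachford–Rice: g(β) = Σ zᵢ(Kᵢ−1)/(1+β(Kᵢ−1)) = 0.
Check two-phase: ΣzᵢKᵢ = 1.212 > 1 and Σzᵢ/Kᵢ = 1.044 > 1, so g(0) = 0.212 > 0 and g(1) = -0.044 < 0.
Newton–Raphson from β = 0.41:
  β = 0.410: g = 0.0903, g' = -0.244 → β = 0.780
  β = 0.780: g = 0.0062, g' = -0.221 → β = 0.809
Converged at β = 0.809.
Compositions from xᵢ = zᵢ/(1+β(Kᵢ−1)), yᵢ = Kᵢxᵢ:
  n-pentane: x = 0.215, y = 0.414
  chloroform: x = 0.384, y = 0.357
  carbon tetrachloride: x = 0.402, y = 0.229

y_chloroform = 0.357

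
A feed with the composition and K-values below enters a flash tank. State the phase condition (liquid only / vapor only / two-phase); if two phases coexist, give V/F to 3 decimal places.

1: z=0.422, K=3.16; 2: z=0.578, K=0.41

two-phase, V/F = 0.448

ΣzᵢKᵢ = 1.571; Σzᵢ/Kᵢ = 1.543.
Both exceed 1, so a two-phase solution exists.
Material balance + equilibrium reduce to Σ zᵢ(Kᵢ−1)/(1+ψ(Kᵢ−1)) = 0.
Iterate (Newton) starting at ψ = 0.5:
  ψ = 0.500: g = -0.0455, g' = -0.860 → ψ = 0.447
  ψ = 0.447: g = 0.0005, g' = -0.881 → ψ = 0.448
Converged at ψ = 0.448.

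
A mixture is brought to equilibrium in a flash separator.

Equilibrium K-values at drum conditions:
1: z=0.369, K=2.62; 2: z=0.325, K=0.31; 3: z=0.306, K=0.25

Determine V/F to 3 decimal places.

Newton–Raphson from V/F = 0.35:
  V/F = 0.350: g = -0.2254, g' = -0.980 → V/F = 0.120
  V/F = 0.120: g = 0.0038, g' = -1.071 → V/F = 0.124
Converged at V/F = 0.124.

V/F = 0.124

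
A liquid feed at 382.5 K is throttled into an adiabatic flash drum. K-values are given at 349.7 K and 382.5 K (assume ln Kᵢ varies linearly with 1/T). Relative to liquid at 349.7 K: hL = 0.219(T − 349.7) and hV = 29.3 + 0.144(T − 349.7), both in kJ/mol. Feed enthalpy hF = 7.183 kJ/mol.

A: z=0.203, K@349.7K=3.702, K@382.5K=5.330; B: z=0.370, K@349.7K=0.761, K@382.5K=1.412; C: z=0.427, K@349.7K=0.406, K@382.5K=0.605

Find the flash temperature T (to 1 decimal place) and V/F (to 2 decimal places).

T = 353.0 K, V/F = 0.22

Adiabatic flash: solve Rachford–Rice at each trial T, then check hF = ψ·hV(T) + (1−ψ)·hL(T).
  T = 349.7 K: K = (3.702, 0.761, 0.406), RR gives ψ = 0.172, H_out = 5.031 kJ/mol
  T = 382.5 K: K = (5.330, 1.412, 0.605), RR gives ψ = 0.983, H_out = 33.567 kJ/mol
  T = 366.1 K: K = (4.478, 1.051, 0.500), RR gives ψ = 0.484, H_out = 17.174 kJ/mol
  T = 357.9 K: K = (4.081, 0.898, 0.452), RR gives ψ = 0.308, H_out = 10.634 kJ/mol
  T = 353.8 K: K = (3.889, 0.827, 0.428), RR gives ψ = 0.236, H_out = 7.740 kJ/mol
  T = 351.8 K: K = (3.797, 0.794, 0.417), RR gives ψ = 0.204, H_out = 6.399 kJ/mol
Linear interpolation between T = 351.8 (H_out = 6.399) and T = 353.8 (H_out = 7.740) on hF = 7.183 gives T ≈ 353.0 K, at which ψ = 0.22.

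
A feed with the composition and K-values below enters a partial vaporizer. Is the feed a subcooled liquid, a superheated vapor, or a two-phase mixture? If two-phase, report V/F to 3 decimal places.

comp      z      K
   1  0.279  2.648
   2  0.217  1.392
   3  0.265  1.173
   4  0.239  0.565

superheated vapor

ΣzᵢKᵢ = 1.487; Σzᵢ/Kᵢ = 0.910.
Since Σzᵢ/Kᵢ < 1 the mixture is above its dew point — single vapor phase.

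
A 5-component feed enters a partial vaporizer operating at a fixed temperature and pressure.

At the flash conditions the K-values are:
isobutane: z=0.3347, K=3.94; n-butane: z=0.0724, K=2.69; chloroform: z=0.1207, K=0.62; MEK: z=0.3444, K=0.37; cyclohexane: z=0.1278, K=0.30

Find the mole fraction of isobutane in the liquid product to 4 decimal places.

x_isobutane = 0.1433

Rachford–Rice: g(V/F) = Σ zᵢ(Kᵢ−1)/(1+V/F(Kᵢ−1)) = 0.
Check two-phase: ΣzᵢKᵢ = 1.7541 > 1 and Σzᵢ/Kᵢ = 1.6634 > 1, so g(0) = 0.7541 > 0 and g(1) = -0.6634 < 0.
Newton iteration, V/F⁰ = 0.5:
  V/F = 0.5000: g = -0.04630, g' = -1.0010 → V/F = 0.4538
  V/F = 0.4538: g = 0.00050, g' = -1.0253 → V/F = 0.4542
Converged at V/F = 0.4542.
Compositions from xᵢ = zᵢ/(1+V/F(Kᵢ−1)), yᵢ = Kᵢxᵢ:
  isobutane: x = 0.1433, y = 0.5646
  n-butane: x = 0.0410, y = 0.1102
  chloroform: x = 0.1459, y = 0.0904
  MEK: x = 0.4825, y = 0.1785
  cyclohexane: x = 0.1874, y = 0.0562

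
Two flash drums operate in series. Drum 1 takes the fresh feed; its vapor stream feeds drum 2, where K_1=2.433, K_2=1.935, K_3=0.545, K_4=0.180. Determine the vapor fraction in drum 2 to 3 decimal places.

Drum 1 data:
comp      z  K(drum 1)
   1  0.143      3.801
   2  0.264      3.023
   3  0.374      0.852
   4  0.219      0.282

V/F (drum 2) = 0.498

Drum 1:
Let ψ₁ = V/F and solve Σ zᵢ(Kᵢ−1)/(1+ψ₁(Kᵢ−1)) = 0.
Feasibility: ΣzᵢKᵢ = 1.722, Σzᵢ/Kᵢ = 1.341 — both > 1, two phases present.
Newton iteration, ψ₁⁰ = 0.56:
  ψ₁ = 0.560: g = 0.0830, g' = -0.733 → ψ₁ = 0.673
  ψ₁ = 0.673: g = -0.0009, g' = -0.762 → ψ₁ = 0.672
Converged at ψ₁ = 0.672.
Drum-1 compositions:
  1: x = 0.050, y = 0.189
  2: x = 0.112, y = 0.338
  3: x = 0.415, y = 0.354
  4: x = 0.423, y = 0.119
Drum-2 feed = drum-1 vapor: z₂ = (0.1886, 0.3382, 0.3538, 0.1193).
Drum 2:
Material balance + equilibrium reduce to Σ zᵢ(Kᵢ−1)/(1+ψ₂(Kᵢ−1)) = 0.
Feasibility: ΣzᵢKᵢ = 1.328, Σzᵢ/Kᵢ = 1.565 — both > 1, two phases present.
Newton–Raphson from ψ₂ = 0.57:
  ψ₂ = 0.570: g = -0.0461, g' = -0.660 → ψ₂ = 0.500
  ψ₂ = 0.500: g = -0.0014, g' = -0.622 → ψ₂ = 0.498
Converged at ψ₂ = 0.498.
  1: x = 0.110, y = 0.268
  2: x = 0.231, y = 0.447
  3: x = 0.457, y = 0.249
  4: x = 0.202, y = 0.036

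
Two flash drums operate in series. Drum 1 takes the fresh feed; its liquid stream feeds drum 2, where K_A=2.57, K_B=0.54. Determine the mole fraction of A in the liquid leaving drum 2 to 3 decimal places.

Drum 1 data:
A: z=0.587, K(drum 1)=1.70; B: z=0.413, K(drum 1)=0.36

x_A (drum 2) = 0.227

Drum 1:
Newton iteration, ψ₁⁰ = 0.31:
  ψ₁ = 0.310: g = 0.0079, g' = -0.457 → ψ₁ = 0.327
Converged at ψ₁ = 0.327.
Drum-1 compositions:
  A: x = 0.478, y = 0.812
  B: x = 0.522, y = 0.188
Drum-2 feed = drum-1 liquid: z₂ = (0.4776, 0.5224).
Drum 2:
Material balance + equilibrium reduce to Σ zᵢ(Kᵢ−1)/(1+ψ₂(Kᵢ−1)) = 0.
g(0) = ΣzᵢKᵢ − 1 = 0.510 and g(1) = 1 − Σzᵢ/Kᵢ = -0.153, so a root lies in (0, 1).
Binary case is linear: z₁(K₁−1)(1+ψ₂(K₂−1)) + z₂(K₂−1)(1+ψ₂(K₁−1)) = 0
⇒ ψ₂ = [z₁(K₁−1)+z₂(K₂−1)] / [−(K₁−1)(K₂−1)] = 0.5096/0.7222 = 0.706
  A: x = 0.227, y = 0.582
  B: x = 0.773, y = 0.418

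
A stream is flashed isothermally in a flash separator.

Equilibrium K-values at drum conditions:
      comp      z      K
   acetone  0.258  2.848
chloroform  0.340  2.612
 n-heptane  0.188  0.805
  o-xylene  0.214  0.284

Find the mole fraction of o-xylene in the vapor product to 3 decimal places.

y_o-xylene = 0.150

Let β = V/F and solve Σ zᵢ(Kᵢ−1)/(1+β(Kᵢ−1)) = 0.
g(0) = ΣzᵢKᵢ − 1 = 0.835 and g(1) = 1 − Σzᵢ/Kᵢ = -0.208, so a root lies in (0, 1).
Iterate (Newton) starting at β = 0.5:
  β = 0.500: g = 0.2720, g' = -0.784 → β = 0.847
  β = 0.847: g = -0.0157, g' = -1.010 → β = 0.831
Converged at β = 0.831.
Compositions from xᵢ = zᵢ/(1+β(Kᵢ−1)), yᵢ = Kᵢxᵢ:
  acetone: x = 0.102, y = 0.290
  chloroform: x = 0.145, y = 0.380
  n-heptane: x = 0.224, y = 0.181
  o-xylene: x = 0.529, y = 0.150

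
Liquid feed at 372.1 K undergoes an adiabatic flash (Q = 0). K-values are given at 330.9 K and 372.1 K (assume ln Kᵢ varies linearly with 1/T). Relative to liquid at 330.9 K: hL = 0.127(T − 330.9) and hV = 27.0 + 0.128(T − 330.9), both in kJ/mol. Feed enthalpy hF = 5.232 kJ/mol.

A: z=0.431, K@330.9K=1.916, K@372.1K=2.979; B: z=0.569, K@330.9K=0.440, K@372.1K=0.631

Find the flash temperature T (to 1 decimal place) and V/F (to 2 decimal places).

T = 332.7 K, V/F = 0.19

Adiabatic flash: solve Rachford–Rice at each trial T, then check hF = ψ·hV(T) + (1−ψ)·hL(T).
  T = 330.9 K: K = (1.916, 0.440), RR gives ψ = 0.148, H_out = 4.009 kJ/mol
  T = 372.1 K: K = (2.979, 0.631), RR gives ψ = 0.881, H_out = 29.042 kJ/mol
  T = 351.5 K: K = (2.420, 0.533), RR gives ψ = 0.521, H_out = 16.702 kJ/mol
  T = 341.2 K: K = (2.161, 0.485), RR gives ψ = 0.348, H_out = 10.695 kJ/mol
  T = 336.0 K: K = (2.036, 0.462), RR gives ψ = 0.252, H_out = 7.455 kJ/mol
  T = 333.4 K: K = (1.974, 0.451), RR gives ψ = 0.201, H_out = 5.739 kJ/mol
  T = 332.1 K: K = (1.944, 0.445), RR gives ψ = 0.174, H_out = 4.850 kJ/mol
Linear interpolation between T = 332.1 (H_out = 4.850) and T = 333.4 (H_out = 5.739) on hF = 5.232 gives T ≈ 332.7 K, at which ψ = 0.19.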